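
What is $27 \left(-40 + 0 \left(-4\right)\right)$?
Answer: $-1080$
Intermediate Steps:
$27 \left(-40 + 0 \left(-4\right)\right) = 27 \left(-40 + 0\right) = 27 \left(-40\right) = -1080$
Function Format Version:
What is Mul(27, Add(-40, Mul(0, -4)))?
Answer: -1080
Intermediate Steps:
Mul(27, Add(-40, Mul(0, -4))) = Mul(27, Add(-40, 0)) = Mul(27, -40) = -1080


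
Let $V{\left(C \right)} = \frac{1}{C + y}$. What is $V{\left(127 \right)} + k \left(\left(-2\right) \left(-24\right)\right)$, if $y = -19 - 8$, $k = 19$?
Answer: $\frac{91201}{100} \approx 912.01$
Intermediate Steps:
$y = -27$ ($y = -19 - 8 = -27$)
$V{\left(C \right)} = \frac{1}{-27 + C}$ ($V{\left(C \right)} = \frac{1}{C - 27} = \frac{1}{-27 + C}$)
$V{\left(127 \right)} + k \left(\left(-2\right) \left(-24\right)\right) = \frac{1}{-27 + 127} + 19 \left(\left(-2\right) \left(-24\right)\right) = \frac{1}{100} + 19 \cdot 48 = \frac{1}{100} + 912 = \frac{91201}{100}$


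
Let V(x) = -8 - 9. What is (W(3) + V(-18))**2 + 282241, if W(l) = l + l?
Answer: 282362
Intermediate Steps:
V(x) = -17
W(l) = 2*l
(W(3) + V(-18))**2 + 282241 = (2*3 - 17)**2 + 282241 = (6 - 17)**2 + 282241 = (-11)**2 + 282241 = 121 + 282241 = 282362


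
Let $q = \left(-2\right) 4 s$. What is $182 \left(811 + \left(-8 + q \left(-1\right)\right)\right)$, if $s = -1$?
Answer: $144690$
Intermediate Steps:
$q = 8$ ($q = \left(-2\right) 4 \left(-1\right) = \left(-8\right) \left(-1\right) = 8$)
$182 \left(811 + \left(-8 + q \left(-1\right)\right)\right) = 182 \left(811 + \left(-8 + 8 \left(-1\right)\right)\right) = 182 \left(811 - 16\right) = 182 \cdot 795 = 144690$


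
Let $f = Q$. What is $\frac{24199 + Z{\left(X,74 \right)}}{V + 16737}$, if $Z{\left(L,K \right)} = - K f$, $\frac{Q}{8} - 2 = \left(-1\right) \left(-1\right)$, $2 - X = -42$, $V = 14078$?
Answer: $\frac{22423}{30815} \approx 0.72766$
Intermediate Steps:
$X = 44$ ($X = 2 - -42 = 2 + 42 = 44$)
$Q = 24$ ($Q = 16 + 8 \left(\left(-1\right) \left(-1\right)\right) = 16 + 8 \cdot 1 = 16 + 8 = 24$)
$f = 24$
$Z{\left(L,K \right)} = - 24 K$ ($Z{\left(L,K \right)} = - K 24 = - 24 K$)
$\frac{24199 + Z{\left(X,74 \right)}}{V + 16737} = \frac{24199 - 1776}{14078 + 16737} = \frac{24199 - 1776}{30815} = 22423 \cdot \frac{1}{30815} = \frac{22423}{30815}$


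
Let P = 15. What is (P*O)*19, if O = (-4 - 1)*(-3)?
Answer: 4275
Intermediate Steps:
O = 15 (O = -5*(-3) = 15)
(P*O)*19 = (15*15)*19 = 225*19 = 4275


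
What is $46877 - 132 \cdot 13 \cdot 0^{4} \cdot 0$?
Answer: $46877$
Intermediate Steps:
$46877 - 132 \cdot 13 \cdot 0^{4} \cdot 0 = 46877 - 132 \cdot 13 \cdot 0 \cdot 0 = 46877 - 132 \cdot 0 \cdot 0 = 46877 - 132 \cdot 0 = 46877 - 0 = 46877 + 0 = 46877$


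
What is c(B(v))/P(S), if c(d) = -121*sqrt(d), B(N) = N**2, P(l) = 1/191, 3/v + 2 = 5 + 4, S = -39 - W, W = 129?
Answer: -69333/7 ≈ -9904.7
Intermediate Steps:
S = -168 (S = -39 - 1*129 = -39 - 129 = -168)
v = 3/7 (v = 3/(-2 + (5 + 4)) = 3/(-2 + 9) = 3/7 ≈ 0.42857)
P(l) = 1/191
c(B(v))/P(S) = (-121*sqrt((3/7)**2))/(1/191) = -121*sqrt(9/49)*191 = -121*3/7*191 = -363/7*191 = -69333/7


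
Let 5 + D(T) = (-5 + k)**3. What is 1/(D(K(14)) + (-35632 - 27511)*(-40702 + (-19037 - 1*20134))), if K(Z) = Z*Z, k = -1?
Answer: 1/5043420618 ≈ 1.9828e-10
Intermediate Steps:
K(Z) = Z**2
D(T) = -221 (D(T) = -5 + (-5 - 1)**3 = -5 + (-6)**3 = -5 - 216 = -221)
1/(D(K(14)) + (-35632 - 27511)*(-40702 + (-19037 - 1*20134))) = 1/(-221 + (-35632 - 27511)*(-40702 + (-19037 - 1*20134))) = 1/(-221 - 63143*(-40702 + (-19037 - 20134))) = 1/(-221 - 63143*(-40702 - 39171)) = 1/(-221 - 63143*(-79873)) = 1/(-221 + 5043420839) = 1/5043420618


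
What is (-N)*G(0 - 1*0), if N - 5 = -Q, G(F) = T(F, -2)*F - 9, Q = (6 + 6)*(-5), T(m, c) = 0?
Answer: 585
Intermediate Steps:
Q = -60 (Q = 12*(-5) = -60)
G(F) = -9 (G(F) = 0*F - 9 = 0 - 9 = -9)
N = 65 (N = 5 - 1*(-60) = 5 + 60 = 65)
(-N)*G(0 - 1*0) = -1*65*(-9) = -65*(-9) = 585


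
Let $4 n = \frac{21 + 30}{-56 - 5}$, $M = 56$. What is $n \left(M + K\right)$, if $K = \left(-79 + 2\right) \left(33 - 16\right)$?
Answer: $\frac{63903}{244} \approx 261.9$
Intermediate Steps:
$K = -1309$ ($K = \left(-77\right) 17 = -1309$)
$n = - \frac{51}{244}$ ($n = \frac{\left(21 + 30\right) \frac{1}{-56 - 5}}{4} = \frac{51 \frac{1}{-61}}{4} = \frac{51 \left(- \frac{1}{61}\right)}{4} = \frac{1}{4} \left(- \frac{51}{61}\right) = - \frac{51}{244} \approx -0.20902$)
$n \left(M + K\right) = - \frac{51 \left(56 - 1309\right)}{244} = \left(- \frac{51}{244}\right) \left(-1253\right) = \frac{63903}{244}$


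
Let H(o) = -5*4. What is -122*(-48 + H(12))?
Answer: 8296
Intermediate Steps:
H(o) = -20
-122*(-48 + H(12)) = -122*(-48 - 20) = -122*(-68) = 8296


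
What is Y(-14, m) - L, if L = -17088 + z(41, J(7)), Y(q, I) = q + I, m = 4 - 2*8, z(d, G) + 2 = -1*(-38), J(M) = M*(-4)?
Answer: 17026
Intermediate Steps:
J(M) = -4*M
z(d, G) = 36 (z(d, G) = -2 - 1*(-38) = -2 + 38 = 36)
m = -12 (m = 4 - 16 = -12)
Y(q, I) = I + q
L = -17052 (L = -17088 + 36 = -17052)
Y(-14, m) - L = (-12 - 14) - 1*(-17052) = -26 + 17052 = 17026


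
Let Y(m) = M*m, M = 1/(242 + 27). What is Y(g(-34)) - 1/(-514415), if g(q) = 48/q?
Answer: -12341387/2352419795 ≈ -0.0052463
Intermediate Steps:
M = 1/269 ≈ 0.0037175
Y(m) = m/269
Y(g(-34)) - 1/(-514415) = (48/(-34))/269 - 1/(-514415) = (48*(-1/34))/269 - 1*(-1/514415) = (1/269)*(-24/17) + 1/514415 = -24/4573 + 1/514415 = -12341387/2352419795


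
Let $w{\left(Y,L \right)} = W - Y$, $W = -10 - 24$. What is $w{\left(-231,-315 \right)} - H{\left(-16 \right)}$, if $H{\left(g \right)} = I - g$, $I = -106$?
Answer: $287$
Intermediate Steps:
$W = -34$ ($W = -10 - 24 = -34$)
$H{\left(g \right)} = -106 - g$
$w{\left(Y,L \right)} = -34 - Y$
$w{\left(-231,-315 \right)} - H{\left(-16 \right)} = \left(-34 - -231\right) - \left(-106 - -16\right) = \left(-34 + 231\right) - \left(-106 + 16\right) = 197 - -90 = 197 + 90 = 287$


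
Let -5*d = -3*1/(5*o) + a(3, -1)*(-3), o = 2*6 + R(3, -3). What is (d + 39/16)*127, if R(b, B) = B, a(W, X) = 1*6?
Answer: 922147/1200 ≈ 768.46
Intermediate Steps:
a(W, X) = 6
o = 9 (o = 2*6 - 3 = 12 - 3 = 9)
d = 271/75 (d = -(-3/(9*5) + 6*(-3))/5 = -(-3/45 - 18)/5 = -(-3*1/45 - 18)/5 = -(-1/15 - 18)/5 = -⅕*(-271/15) = 271/75 ≈ 3.6133)
(d + 39/16)*127 = (271/75 + 39/16)*127 = (7261/1200)*127 = 922147/1200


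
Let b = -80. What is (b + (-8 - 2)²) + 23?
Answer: 43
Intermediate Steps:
(b + (-8 - 2)²) + 23 = (-80 + (-8 - 2)²) + 23 = (-80 + (-10)²) + 23 = (-80 + 100) + 23 = 20 + 23 = 43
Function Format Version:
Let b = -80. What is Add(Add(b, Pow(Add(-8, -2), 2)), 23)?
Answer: 43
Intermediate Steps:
Add(Add(b, Pow(Add(-8, -2), 2)), 23) = Add(Add(-80, Pow(Add(-8, -2), 2)), 23) = Add(Add(-80, Pow(-10, 2)), 23) = Add(Add(-80, 100), 23) = Add(20, 23) = 43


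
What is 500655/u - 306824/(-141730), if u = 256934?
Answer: 74895675383/18207627910 ≈ 4.1134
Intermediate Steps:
500655/u - 306824/(-141730) = 500655/256934 - 306824/(-141730) = 500655*(1/256934) - 306824*(-1/141730) = 500655/256934 + 153412/70865 = 74895675383/18207627910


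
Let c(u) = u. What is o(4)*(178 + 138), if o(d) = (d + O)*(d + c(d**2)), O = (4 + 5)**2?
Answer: 537200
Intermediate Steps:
O = 81 (O = 9**2 = 81)
o(d) = (81 + d)*(d + d**2) (o(d) = (d + 81)*(d + d**2) = (81 + d)*(d + d**2))
o(4)*(178 + 138) = (4*(81 + 4**2 + 82*4))*(178 + 138) = (4*(81 + 16 + 328))*316 = (4*425)*316 = 1700*316 = 537200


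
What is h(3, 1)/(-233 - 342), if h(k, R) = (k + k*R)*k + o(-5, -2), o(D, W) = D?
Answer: -13/575 ≈ -0.022609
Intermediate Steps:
h(k, R) = -5 + k*(k + R*k) (h(k, R) = (k + k*R)*k - 5 = (k + R*k)*k - 5 = k*(k + R*k) - 5 = -5 + k*(k + R*k))
h(3, 1)/(-233 - 342) = (-5 + 3**2 + 1*3**2)/(-233 - 342) = (-5 + 9 + 1*9)/(-575) = (-5 + 9 + 9)*(-1/575) = 13*(-1/575) = -13/575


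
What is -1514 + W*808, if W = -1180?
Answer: -954954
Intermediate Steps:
-1514 + W*808 = -1514 - 1180*808 = -1514 - 953440 = -954954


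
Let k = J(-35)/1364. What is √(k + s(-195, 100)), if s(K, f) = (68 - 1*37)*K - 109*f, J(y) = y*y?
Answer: I*√7881108455/682 ≈ 130.17*I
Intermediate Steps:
J(y) = y²
s(K, f) = -109*f + 31*K (s(K, f) = (68 - 37)*K - 109*f = 31*K - 109*f = -109*f + 31*K)
k = 1225/1364 (k = (-35)²/1364 = 1225*(1/1364) = 1225/1364 ≈ 0.89809)
√(k + s(-195, 100)) = √(1225/1364 + (-109*100 + 31*(-195))) = √(1225/1364 + (-10900 - 6045)) = √(1225/1364 - 16945) = √(-23111755/1364) = I*√7881108455/682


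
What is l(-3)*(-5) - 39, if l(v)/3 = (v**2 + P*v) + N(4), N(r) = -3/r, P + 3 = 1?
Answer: -1011/4 ≈ -252.75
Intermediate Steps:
P = -2 (P = -3 + 1 = -2)
l(v) = -9/4 - 6*v + 3*v**2 (l(v) = 3*((v**2 - 2*v) - 3/4) = 3*(-3/4 + v**2 - 2*v) = -9/4 - 6*v + 3*v**2)
l(-3)*(-5) - 39 = (-9/4 - 6*(-3) + 3*(-3)**2)*(-5) - 39 = (-9/4 + 18 + 3*9)*(-5) - 39 = (-9/4 + 18 + 27)*(-5) - 39 = (171/4)*(-5) - 39 = -855/4 - 39 = -1011/4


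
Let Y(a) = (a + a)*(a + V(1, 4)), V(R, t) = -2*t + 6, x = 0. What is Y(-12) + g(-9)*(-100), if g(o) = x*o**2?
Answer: 336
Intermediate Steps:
V(R, t) = 6 - 2*t
g(o) = 0 (g(o) = 0*o**2 = 0)
Y(a) = 2*a*(-2 + a) (Y(a) = (a + a)*(a + (6 - 2*4)) = (2*a)*(a + (6 - 8)) = (2*a)*(a - 2) = (2*a)*(-2 + a) = 2*a*(-2 + a))
Y(-12) + g(-9)*(-100) = 2*(-12)*(-2 - 12) + 0*(-100) = 2*(-12)*(-14) + 0 = 336 + 0 = 336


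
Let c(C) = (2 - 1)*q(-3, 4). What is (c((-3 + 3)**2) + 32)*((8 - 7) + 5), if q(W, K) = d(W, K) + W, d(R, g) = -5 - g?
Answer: 120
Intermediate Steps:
q(W, K) = -5 + W - K (q(W, K) = (-5 - K) + W = -5 + W - K)
c(C) = -12 (c(C) = (2 - 1)*(-5 - 3 - 1*4) = 1*(-5 - 3 - 4) = 1*(-12) = -12)
(c((-3 + 3)**2) + 32)*((8 - 7) + 5) = (-12 + 32)*((8 - 7) + 5) = 20*(1 + 5) = 20*6 = 120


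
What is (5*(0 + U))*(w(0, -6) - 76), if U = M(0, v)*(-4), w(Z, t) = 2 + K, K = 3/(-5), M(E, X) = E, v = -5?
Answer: 0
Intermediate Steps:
K = -⅗ (K = 3*(-⅕) = -⅗ ≈ -0.60000)
w(Z, t) = 7/5 (w(Z, t) = 2 - ⅗ = 7/5)
U = 0 (U = 0*(-4) = 0)
(5*(0 + U))*(w(0, -6) - 76) = (5*(0 + 0))*(7/5 - 76) = (5*0)*(-373/5) = 0*(-373/5) = 0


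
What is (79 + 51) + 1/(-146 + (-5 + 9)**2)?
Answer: 16899/130 ≈ 129.99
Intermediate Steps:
(79 + 51) + 1/(-146 + (-5 + 9)**2) = 130 + 1/(-146 + 4**2) = 130 + 1/(-146 + 16) = 130 + 1/(-130) = 130 - 1/130 = 16899/130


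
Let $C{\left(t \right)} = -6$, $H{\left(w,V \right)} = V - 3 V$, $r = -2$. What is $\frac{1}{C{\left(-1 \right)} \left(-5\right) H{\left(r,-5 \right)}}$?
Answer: $\frac{1}{300} \approx 0.0033333$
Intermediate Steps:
$H{\left(w,V \right)} = - 2 V$
$\frac{1}{C{\left(-1 \right)} \left(-5\right) H{\left(r,-5 \right)}} = \frac{1}{\left(-6\right) \left(-5\right) \left(\left(-2\right) \left(-5\right)\right)} = \frac{1}{30 \cdot 10} = \frac{1}{300}$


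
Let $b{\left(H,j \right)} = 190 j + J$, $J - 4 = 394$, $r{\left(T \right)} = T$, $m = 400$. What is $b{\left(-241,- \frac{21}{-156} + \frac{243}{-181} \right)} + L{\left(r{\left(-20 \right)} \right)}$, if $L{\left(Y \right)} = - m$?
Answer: $- \frac{1089467}{4706} \approx -231.51$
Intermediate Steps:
$J = 398$ ($J = 4 + 394 = 398$)
$b{\left(H,j \right)} = 398 + 190 j$ ($b{\left(H,j \right)} = 190 j + 398 = 398 + 190 j$)
$L{\left(Y \right)} = -400$ ($L{\left(Y \right)} = \left(-1\right) 400 = -400$)
$b{\left(-241,- \frac{21}{-156} + \frac{243}{-181} \right)} + L{\left(r{\left(-20 \right)} \right)} = \left(398 + 190 \left(- \frac{21}{-156} + \frac{243}{-181}\right)\right) - 400 = \left(398 + 190 \left(\left(-21\right) \left(- \frac{1}{156}\right) + 243 \left(- \frac{1}{181}\right)\right)\right) - 400 = \left(398 + 190 \left(\frac{7}{52} - \frac{243}{181}\right)\right) - 400 = \left(398 + 190 \left(- \frac{11369}{9412}\right)\right) - 400 = \left(398 - \frac{1080055}{4706}\right) - 400 = \frac{792933}{4706} - 400 = - \frac{1089467}{4706}$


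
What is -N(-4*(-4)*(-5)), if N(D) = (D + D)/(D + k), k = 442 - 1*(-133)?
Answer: 32/99 ≈ 0.32323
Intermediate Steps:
k = 575 (k = 442 + 133 = 575)
N(D) = 2*D/(575 + D) (N(D) = (D + D)/(D + 575) = (2*D)/(575 + D) = 2*D/(575 + D))
-N(-4*(-4)*(-5)) = -2*-4*(-4)*(-5)/(575 - 4*(-4)*(-5)) = -2*16*(-5)/(575 + 16*(-5)) = -2*(-80)/(575 - 80) = -2*(-80)/495 = -1*(-32/99) = 32/99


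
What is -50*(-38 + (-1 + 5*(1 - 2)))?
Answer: 2200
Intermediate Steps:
-50*(-38 + (-1 + 5*(1 - 2))) = -50*(-38 + (-1 + 5*(-1))) = -50*(-38 + (-1 - 5)) = -50*(-38 - 6) = -50*(-44) = 2200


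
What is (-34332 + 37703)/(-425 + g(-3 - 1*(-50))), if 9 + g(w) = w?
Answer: -3371/387 ≈ -8.7106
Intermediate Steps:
g(w) = -9 + w
(-34332 + 37703)/(-425 + g(-3 - 1*(-50))) = (-34332 + 37703)/(-425 + (-9 + (-3 - 1*(-50)))) = 3371/(-425 + (-9 + (-3 + 50))) = 3371/(-425 + (-9 + 47)) = 3371/(-425 + 38) = 3371/(-387) = 3371*(-1/387) = -3371/387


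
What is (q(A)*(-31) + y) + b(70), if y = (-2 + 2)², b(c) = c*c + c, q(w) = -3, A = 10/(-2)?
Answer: 5063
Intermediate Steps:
A = -5 (A = 10*(-½) = -5)
b(c) = c + c² (b(c) = c² + c = c + c²)
y = 0 (y = 0² = 0)
(q(A)*(-31) + y) + b(70) = (-3*(-31) + 0) + 70*(1 + 70) = (93 + 0) + 70*71 = 93 + 4970 = 5063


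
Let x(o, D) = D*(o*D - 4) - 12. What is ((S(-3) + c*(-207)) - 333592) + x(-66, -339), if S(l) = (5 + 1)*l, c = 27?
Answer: -7922641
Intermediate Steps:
S(l) = 6*l
x(o, D) = -12 + D*(-4 + D*o) (x(o, D) = D*(D*o - 4) - 12 = D*(-4 + D*o) - 12 = -12 + D*(-4 + D*o))
((S(-3) + c*(-207)) - 333592) + x(-66, -339) = ((6*(-3) + 27*(-207)) - 333592) + (-12 - 4*(-339) - 66*(-339)²) = ((-18 - 5589) - 333592) + (-12 + 1356 - 66*114921) = (-5607 - 333592) + (-12 + 1356 - 7584786) = -339199 - 7583442 = -7922641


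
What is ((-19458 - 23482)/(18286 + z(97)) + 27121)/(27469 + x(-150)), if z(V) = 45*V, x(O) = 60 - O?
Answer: 614274831/626957029 ≈ 0.97977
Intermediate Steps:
((-19458 - 23482)/(18286 + z(97)) + 27121)/(27469 + x(-150)) = ((-19458 - 23482)/(18286 + 45*97) + 27121)/(27469 + (60 - 1*(-150))) = (-42940/(18286 + 4365) + 27121)/(27469 + (60 + 150)) = (-42940/22651 + 27121)/(27469 + 210) = (-42940*1/22651 + 27121)/27679 = (-42940/22651 + 27121)*(1/27679) = (614274831/22651)*(1/27679) = 614274831/626957029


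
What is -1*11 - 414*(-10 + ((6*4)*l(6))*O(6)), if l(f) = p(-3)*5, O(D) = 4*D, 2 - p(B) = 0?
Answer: -2380511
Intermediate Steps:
p(B) = 2 (p(B) = 2 - 1*0 = 2 + 0 = 2)
l(f) = 10 (l(f) = 2*5 = 10)
-1*11 - 414*(-10 + ((6*4)*l(6))*O(6)) = -1*11 - 414*(-10 + ((6*4)*10)*(4*6)) = -11 - 414*(-10 + (24*10)*24) = -11 - 414*(-10 + 240*24) = -11 - 414*(-10 + 5760) = -11 - 414*5750 = -11 - 2380500 = -2380511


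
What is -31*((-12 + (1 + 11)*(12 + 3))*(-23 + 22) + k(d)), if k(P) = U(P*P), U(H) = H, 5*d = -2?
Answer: 130076/25 ≈ 5203.0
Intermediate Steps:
d = -⅖ (d = (⅕)*(-2) = -⅖ ≈ -0.40000)
k(P) = P² (k(P) = P*P = P²)
-31*((-12 + (1 + 11)*(12 + 3))*(-23 + 22) + k(d)) = -31*((-12 + (1 + 11)*(12 + 3))*(-23 + 22) + (-⅖)²) = -31*((-12 + 12*15)*(-1) + 4/25) = -31*((-12 + 180)*(-1) + 4/25) = -31*(168*(-1) + 4/25) = -31*(-168 + 4/25) = -31*(-4196/25) = 130076/25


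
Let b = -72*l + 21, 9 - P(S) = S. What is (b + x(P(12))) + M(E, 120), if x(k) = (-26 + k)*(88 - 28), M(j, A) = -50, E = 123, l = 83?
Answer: -7745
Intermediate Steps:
P(S) = 9 - S
b = -5955 (b = -72*83 + 21 = -5976 + 21 = -5955)
x(k) = -1560 + 60*k (x(k) = (-26 + k)*60 = -1560 + 60*k)
(b + x(P(12))) + M(E, 120) = (-5955 + (-1560 + 60*(9 - 1*12))) - 50 = (-5955 + (-1560 + 60*(9 - 12))) - 50 = (-5955 + (-1560 + 60*(-3))) - 50 = (-5955 + (-1560 - 180)) - 50 = (-5955 - 1740) - 50 = -7695 - 50 = -7745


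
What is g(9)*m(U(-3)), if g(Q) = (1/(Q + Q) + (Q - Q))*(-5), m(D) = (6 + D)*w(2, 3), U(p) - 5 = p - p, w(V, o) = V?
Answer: -55/9 ≈ -6.1111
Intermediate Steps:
U(p) = 5 (U(p) = 5 + (p - p) = 5 + 0 = 5)
m(D) = 12 + 2*D (m(D) = (6 + D)*2 = 12 + 2*D)
g(Q) = -5/(2*Q) (g(Q) = (1/(2*Q) + 0)*(-5) = (1/(2*Q))*(-5) = -5/(2*Q))
g(9)*m(U(-3)) = (-5/2/9)*(12 + 2*5) = (-5/2*⅑)*(12 + 10) = -5/18*22 = -55/9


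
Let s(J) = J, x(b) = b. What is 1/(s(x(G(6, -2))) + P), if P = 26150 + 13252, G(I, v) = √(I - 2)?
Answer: 1/39404 ≈ 2.5378e-5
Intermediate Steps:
G(I, v) = √(-2 + I)
P = 39402
1/(s(x(G(6, -2))) + P) = 1/(√(-2 + 6) + 39402) = 1/(√4 + 39402) = 1/(2 + 39402) = 1/39404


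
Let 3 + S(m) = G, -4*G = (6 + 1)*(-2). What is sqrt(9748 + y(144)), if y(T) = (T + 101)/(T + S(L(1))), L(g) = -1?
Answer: sqrt(2817662)/17 ≈ 98.741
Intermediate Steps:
G = 7/2 (G = -(6 + 1)*(-2)/4 = -7*(-2)/4 = -1/4*(-14) = 7/2 ≈ 3.5000)
S(m) = 1/2 (S(m) = -3 + 7/2 = 1/2)
y(T) = (101 + T)/(1/2 + T) (y(T) = (T + 101)/(T + 1/2) = (101 + T)/(1/2 + T))
sqrt(9748 + y(144)) = sqrt(9748 + 2*(101 + 144)/(1 + 2*144)) = sqrt(9748 + 2*245/(1 + 288)) = sqrt(9748 + 2*245/289) = sqrt(9748 + 2*(1/289)*245) = sqrt(9748 + 490/289) = sqrt(2817662/289) = sqrt(2817662)/17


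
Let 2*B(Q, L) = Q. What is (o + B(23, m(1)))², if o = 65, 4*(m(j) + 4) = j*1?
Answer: 23409/4 ≈ 5852.3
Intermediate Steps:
m(j) = -4 + j/4 (m(j) = -4 + (j*1)/4 = -4 + j/4)
B(Q, L) = Q/2
(o + B(23, m(1)))² = (65 + (½)*23)² = (65 + 23/2)² = (153/2)² = 23409/4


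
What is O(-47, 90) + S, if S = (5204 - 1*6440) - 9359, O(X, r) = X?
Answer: -10642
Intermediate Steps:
S = -10595 (S = (5204 - 6440) - 9359 = -1236 - 9359 = -10595)
O(-47, 90) + S = -47 - 10595 = -10642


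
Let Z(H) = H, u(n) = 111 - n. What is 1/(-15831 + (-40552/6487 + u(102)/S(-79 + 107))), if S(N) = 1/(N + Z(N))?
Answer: -6487/99466801 ≈ -6.5218e-5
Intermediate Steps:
S(N) = 1/(2*N) (S(N) = 1/(N + N) = 1/(2*N))
1/(-15831 + (-40552/6487 + u(102)/S(-79 + 107))) = 1/(-15831 + (-40552/6487 + (111 - 1*102)/((1/(2*(-79 + 107)))))) = 1/(-15831 + (-40552*1/6487 + (111 - 102)/(((½)/28)))) = 1/(-15831 + (-40552/6487 + 9/(((½)*(1/28))))) = 1/(-15831 + (-40552/6487 + 9/(1/56))) = 1/(-15831 + (-40552/6487 + 9*56)) = 1/(-15831 + (-40552/6487 + 504)) = 1/(-15831 + 3228896/6487) = 1/(-99466801/6487) = -6487/99466801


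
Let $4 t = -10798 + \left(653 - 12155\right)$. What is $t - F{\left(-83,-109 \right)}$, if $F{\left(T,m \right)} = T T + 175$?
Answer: $-12639$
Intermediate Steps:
$t = -5575$ ($t = \frac{-10798 + \left(653 - 12155\right)}{4} = \frac{-10798 - 11502}{4} = \frac{1}{4} \left(-22300\right) = -5575$)
$F{\left(T,m \right)} = 175 + T^{2}$ ($F{\left(T,m \right)} = T^{2} + 175 = 175 + T^{2}$)
$t - F{\left(-83,-109 \right)} = -5575 - \left(175 + \left(-83\right)^{2}\right) = -5575 - \left(175 + 6889\right) = -5575 - 7064 = -12639$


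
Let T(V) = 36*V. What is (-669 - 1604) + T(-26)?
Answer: -3209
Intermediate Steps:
(-669 - 1604) + T(-26) = (-669 - 1604) + 36*(-26) = -2273 - 936 = -3209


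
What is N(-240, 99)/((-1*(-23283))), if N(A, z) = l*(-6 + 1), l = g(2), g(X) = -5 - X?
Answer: 35/23283 ≈ 0.0015032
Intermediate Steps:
l = -7 (l = -5 - 1*2 = -5 - 2 = -7)
N(A, z) = 35 (N(A, z) = -7*(-6 + 1) = -7*(-5) = 35)
N(-240, 99)/((-1*(-23283))) = 35/((-1*(-23283))) = 35/23283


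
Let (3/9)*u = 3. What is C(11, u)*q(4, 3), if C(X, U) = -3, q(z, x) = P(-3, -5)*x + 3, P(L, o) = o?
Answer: 36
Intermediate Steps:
u = 9 (u = 3*3 = 9)
q(z, x) = 3 - 5*x (q(z, x) = -5*x + 3 = 3 - 5*x)
C(11, u)*q(4, 3) = -3*(3 - 5*3) = -3*(3 - 15) = -3*(-12) = 36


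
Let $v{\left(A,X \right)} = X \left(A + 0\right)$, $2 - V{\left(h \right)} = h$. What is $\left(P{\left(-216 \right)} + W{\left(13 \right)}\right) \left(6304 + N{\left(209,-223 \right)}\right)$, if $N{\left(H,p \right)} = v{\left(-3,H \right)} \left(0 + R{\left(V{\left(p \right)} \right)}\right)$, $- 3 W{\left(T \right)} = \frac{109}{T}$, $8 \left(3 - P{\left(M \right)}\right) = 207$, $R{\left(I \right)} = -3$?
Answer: $- \frac{65553665}{312} \approx -2.1011 \cdot 10^{5}$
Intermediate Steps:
$V{\left(h \right)} = 2 - h$
$v{\left(A,X \right)} = A X$ ($v{\left(A,X \right)} = X A = A X$)
$P{\left(M \right)} = - \frac{183}{8}$ ($P{\left(M \right)} = 3 - \frac{207}{8} = - \frac{183}{8}$)
$W{\left(T \right)} = - \frac{109}{3 T}$ ($W{\left(T \right)} = - \frac{109 \frac{1}{T}}{3} = - \frac{109}{3 T}$)
$N{\left(H,p \right)} = 9 H$ ($N{\left(H,p \right)} = - 3 H \left(0 - 3\right) = - 3 H \left(-3\right) = 9 H$)
$\left(P{\left(-216 \right)} + W{\left(13 \right)}\right) \left(6304 + N{\left(209,-223 \right)}\right) = \left(- \frac{183}{8} - \frac{109}{3 \cdot 13}\right) \left(6304 + 9 \cdot 209\right) = \left(- \frac{183}{8} - \frac{109}{39}\right) \left(6304 + 1881\right) = \left(- \frac{183}{8} - \frac{109}{39}\right) 8185 = \left(- \frac{8009}{312}\right) 8185 = - \frac{65553665}{312}$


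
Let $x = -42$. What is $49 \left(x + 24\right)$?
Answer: $-882$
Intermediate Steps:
$49 \left(x + 24\right) = 49 \left(-42 + 24\right) = 49 \left(-18\right) = -882$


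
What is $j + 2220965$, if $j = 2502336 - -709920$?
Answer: $5433221$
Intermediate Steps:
$j = 3212256$ ($j = 2502336 + 709920 = 3212256$)
$j + 2220965 = 3212256 + 2220965 = 5433221$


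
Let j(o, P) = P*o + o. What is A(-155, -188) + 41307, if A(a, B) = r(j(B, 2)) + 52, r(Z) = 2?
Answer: 41361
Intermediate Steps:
j(o, P) = o + P*o
A(a, B) = 54 (A(a, B) = 2 + 52 = 54)
A(-155, -188) + 41307 = 54 + 41307 = 41361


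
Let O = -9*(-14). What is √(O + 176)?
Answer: √302 ≈ 17.378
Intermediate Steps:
O = 126
√(O + 176) = √(126 + 176) = √302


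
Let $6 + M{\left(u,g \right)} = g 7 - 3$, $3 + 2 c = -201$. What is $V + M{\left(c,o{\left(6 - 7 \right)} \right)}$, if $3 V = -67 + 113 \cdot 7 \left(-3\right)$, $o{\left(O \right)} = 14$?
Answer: $- \frac{2173}{3} \approx -724.33$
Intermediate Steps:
$c = -102$ ($c = - \frac{3}{2} + \frac{1}{2} \left(-201\right) = - \frac{3}{2} - \frac{201}{2} = -102$)
$M{\left(u,g \right)} = -9 + 7 g$ ($M{\left(u,g \right)} = -6 + \left(g 7 - 3\right) = -6 + \left(7 g - 3\right) = -6 + \left(-3 + 7 g\right) = -9 + 7 g$)
$V = - \frac{2440}{3}$ ($V = \frac{-67 + 113 \cdot 7 \left(-3\right)}{3} = \frac{-67 + 113 \left(-21\right)}{3} = \frac{-67 - 2373}{3} = \frac{1}{3} \left(-2440\right) = - \frac{2440}{3} \approx -813.33$)
$V + M{\left(c,o{\left(6 - 7 \right)} \right)} = - \frac{2440}{3} + \left(-9 + 7 \cdot 14\right) = - \frac{2440}{3} + \left(-9 + 98\right) = - \frac{2440}{3} + 89 = - \frac{2173}{3}$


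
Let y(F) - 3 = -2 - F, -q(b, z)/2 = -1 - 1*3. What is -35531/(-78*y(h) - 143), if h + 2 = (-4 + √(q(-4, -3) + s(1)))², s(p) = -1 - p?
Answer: 3659693/41795 + 1705488*√6/41795 ≈ 187.52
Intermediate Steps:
q(b, z) = 8 (q(b, z) = -2*(-1 - 1*3) = -2*(-1 - 3) = -2*(-4) = 8)
h = -2 + (-4 + √6)² (h = -2 + (-4 + √(8 + (-1 - 1*1)))² = -2 + (-4 + √(8 + (-1 - 1)))² = -2 + (-4 + √(8 - 2))² = -2 + (-4 + √6)² ≈ 0.40408)
y(F) = 1 - F (y(F) = 3 + (-2 - F) = 1 - F)
-35531/(-78*y(h) - 143) = -35531/(-78*(1 - (20 - 8*√6)) - 143) = -35531/(-78*(1 + (-20 + 8*√6)) - 143) = -35531/(-78*(-19 + 8*√6) - 143) = -35531/((1482 - 624*√6) - 143) = -35531/(1339 - 624*√6)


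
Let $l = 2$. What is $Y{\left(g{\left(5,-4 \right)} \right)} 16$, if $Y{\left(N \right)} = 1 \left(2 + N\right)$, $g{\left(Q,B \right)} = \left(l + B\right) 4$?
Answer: $-96$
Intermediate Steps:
$g{\left(Q,B \right)} = 8 + 4 B$ ($g{\left(Q,B \right)} = \left(2 + B\right) 4 = 8 + 4 B$)
$Y{\left(N \right)} = 2 + N$
$Y{\left(g{\left(5,-4 \right)} \right)} 16 = \left(2 + \left(8 + 4 \left(-4\right)\right)\right) 16 = \left(2 + \left(8 - 16\right)\right) 16 = \left(2 - 8\right) 16 = \left(-6\right) 16 = -96$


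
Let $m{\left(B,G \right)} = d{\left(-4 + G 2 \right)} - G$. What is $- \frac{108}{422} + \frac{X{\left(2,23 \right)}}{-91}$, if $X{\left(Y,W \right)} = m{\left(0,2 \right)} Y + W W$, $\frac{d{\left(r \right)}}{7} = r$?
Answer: $- \frac{16527}{2743} \approx -6.0252$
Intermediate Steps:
$d{\left(r \right)} = 7 r$
$m{\left(B,G \right)} = -28 + 13 G$ ($m{\left(B,G \right)} = 7 \left(-4 + G 2\right) - G = 7 \left(-4 + 2 G\right) - G = \left(-28 + 14 G\right) - G = -28 + 13 G$)
$X{\left(Y,W \right)} = W^{2} - 2 Y$ ($X{\left(Y,W \right)} = \left(-28 + 13 \cdot 2\right) Y + W W = \left(-28 + 26\right) Y + W^{2} = - 2 Y + W^{2} = W^{2} - 2 Y$)
$- \frac{108}{422} + \frac{X{\left(2,23 \right)}}{-91} = - \frac{108}{422} + \frac{23^{2} - 4}{-91} = \left(-108\right) \frac{1}{422} + \left(529 - 4\right) \left(- \frac{1}{91}\right) = - \frac{54}{211} + 525 \left(- \frac{1}{91}\right) = - \frac{54}{211} - \frac{75}{13} = - \frac{16527}{2743}$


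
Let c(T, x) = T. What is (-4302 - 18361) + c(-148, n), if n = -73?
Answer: -22811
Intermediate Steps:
(-4302 - 18361) + c(-148, n) = (-4302 - 18361) - 148 = -22663 - 148 = -22811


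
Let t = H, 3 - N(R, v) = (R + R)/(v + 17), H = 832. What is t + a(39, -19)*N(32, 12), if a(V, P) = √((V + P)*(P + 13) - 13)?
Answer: 832 + 23*I*√133/29 ≈ 832.0 + 9.1465*I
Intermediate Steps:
a(V, P) = √(-13 + (13 + P)*(P + V)) (a(V, P) = √((P + V)*(13 + P) - 13) = √((13 + P)*(P + V) - 13) = √(-13 + (13 + P)*(P + V)))
N(R, v) = 3 - 2*R/(17 + v) (N(R, v) = 3 - (R + R)/(v + 17) = 3 - 2*R/(17 + v))
t = 832
t + a(39, -19)*N(32, 12) = 832 + √(-13 + (-19)² + 13*(-19) + 13*39 - 19*39)*((51 - 2*32 + 3*12)/(17 + 12)) = 832 + √(-13 + 361 - 247 + 507 - 741)*((51 - 64 + 36)/29) = 832 + √(-133)*((1/29)*23) = 832 + (I*√133)*(23/29) = 832 + 23*I*√133/29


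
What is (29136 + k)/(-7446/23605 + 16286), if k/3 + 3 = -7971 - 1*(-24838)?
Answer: 117623715/24026474 ≈ 4.8956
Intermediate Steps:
k = 50592 (k = -9 + 3*(-7971 - 1*(-24838)) = -9 + 3*(-7971 + 24838) = -9 + 3*16867 = -9 + 50601 = 50592)
(29136 + k)/(-7446/23605 + 16286) = (29136 + 50592)/(-7446/23605 + 16286) = 79728/(-7446*1/23605 + 16286) = 79728/(-7446/23605 + 16286) = 79728/(384423584/23605) = 79728*(23605/384423584) = 117623715/24026474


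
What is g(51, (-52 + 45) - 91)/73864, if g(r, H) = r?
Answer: 51/73864 ≈ 0.00069046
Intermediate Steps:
g(51, (-52 + 45) - 91)/73864 = 51/73864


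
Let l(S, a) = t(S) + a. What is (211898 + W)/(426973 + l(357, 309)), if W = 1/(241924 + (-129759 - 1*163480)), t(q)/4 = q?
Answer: 10873545869/21999253650 ≈ 0.49427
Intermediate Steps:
t(q) = 4*q
l(S, a) = a + 4*S (l(S, a) = 4*S + a = a + 4*S)
W = -1/51315 (W = 1/(241924 + (-129759 - 163480)) = 1/(241924 - 293239) = 1/(-51315) = -1/51315 ≈ -1.9487e-5)
(211898 + W)/(426973 + l(357, 309)) = (211898 - 1/51315)/(426973 + (309 + 4*357)) = 10873545869/(51315*(426973 + (309 + 1428))) = 10873545869/(51315*(426973 + 1737)) = (10873545869/51315)/428710 = (10873545869/51315)*(1/428710) = 10873545869/21999253650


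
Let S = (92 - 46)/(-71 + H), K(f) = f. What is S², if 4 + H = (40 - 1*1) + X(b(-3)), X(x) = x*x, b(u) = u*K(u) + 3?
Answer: 529/2916 ≈ 0.18141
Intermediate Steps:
b(u) = 3 + u² (b(u) = u*u + 3 = u² + 3 = 3 + u²)
X(x) = x²
H = 179 (H = -4 + ((40 - 1*1) + (3 + (-3)²)²) = -4 + ((40 - 1) + (3 + 9)²) = -4 + (39 + 12²) = -4 + (39 + 144) = -4 + 183 = 179)
S = 23/54 (S = (92 - 46)/(-71 + 179) = 46/108 = 46*(1/108) = 23/54 ≈ 0.42593)
S² = (23/54)² = 529/2916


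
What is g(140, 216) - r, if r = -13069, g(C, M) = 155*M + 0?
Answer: 46549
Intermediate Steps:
g(C, M) = 155*M
g(140, 216) - r = 155*216 - 1*(-13069) = 33480 + 13069 = 46549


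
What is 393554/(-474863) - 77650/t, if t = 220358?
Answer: -61797942141/52319930477 ≈ -1.1812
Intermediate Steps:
393554/(-474863) - 77650/t = 393554/(-474863) - 77650/220358 = 393554*(-1/474863) - 77650*1/220358 = -393554/474863 - 38825/110179 = -61797942141/52319930477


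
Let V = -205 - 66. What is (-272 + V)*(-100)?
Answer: 54300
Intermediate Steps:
V = -271
(-272 + V)*(-100) = (-272 - 271)*(-100) = -543*(-100) = 54300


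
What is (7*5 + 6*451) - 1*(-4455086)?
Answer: 4457827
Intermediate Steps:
(7*5 + 6*451) - 1*(-4455086) = (35 + 2706) + 4455086 = 2741 + 4455086 = 4457827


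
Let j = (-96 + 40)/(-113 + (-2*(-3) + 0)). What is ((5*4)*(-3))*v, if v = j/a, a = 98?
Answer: -240/749 ≈ -0.32043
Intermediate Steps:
j = 56/107 (j = -56/(-113 + (6 + 0)) = -56/(-113 + 6) = -56/(-107) = -56*(-1/107) = 56/107 ≈ 0.52336)
v = 4/749 (v = (56/107)/98 = (56/107)*(1/98) = 4/749 ≈ 0.0053405)
((5*4)*(-3))*v = ((5*4)*(-3))*(4/749) = (20*(-3))*(4/749) = -60*4/749 = -240/749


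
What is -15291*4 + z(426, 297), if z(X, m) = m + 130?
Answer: -60737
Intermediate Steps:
z(X, m) = 130 + m
-15291*4 + z(426, 297) = -15291*4 + (130 + 297) = -61164 + 427 = -60737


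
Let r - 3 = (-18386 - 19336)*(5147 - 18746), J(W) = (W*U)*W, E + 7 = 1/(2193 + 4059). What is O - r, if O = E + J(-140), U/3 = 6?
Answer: -3204954557375/6252 ≈ -5.1263e+8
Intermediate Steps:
U = 18 (U = 3*6 = 18)
E = -43763/6252 (E = -7 + 1/(2193 + 4059) = -7 + 1/6252 = -43763/6252 ≈ -6.9998)
J(W) = 18*W² (J(W) = (W*18)*W = (18*W)*W = 18*W²)
r = 512981481 (r = 3 + (-18386 - 19336)*(5147 - 18746) = 3 - 37722*(-13599) = 3 + 512981478 = 512981481)
O = 2205661837/6252 (O = -43763/6252 + 18*(-140)² = -43763/6252 + 18*19600 = -43763/6252 + 352800 = 2205661837/6252 ≈ 3.5279e+5)
O - r = 2205661837/6252 - 1*512981481 = 2205661837/6252 - 512981481 = -3204954557375/6252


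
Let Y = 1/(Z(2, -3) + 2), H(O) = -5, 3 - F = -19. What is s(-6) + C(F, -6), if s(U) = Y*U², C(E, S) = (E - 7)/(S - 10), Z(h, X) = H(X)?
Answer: -207/16 ≈ -12.938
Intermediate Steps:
F = 22 (F = 3 - 1*(-19) = 3 + 19 = 22)
Z(h, X) = -5
C(E, S) = (-7 + E)/(-10 + S)
Y = -⅓ (Y = 1/(-5 + 2) = 1/(-3) = -⅓ ≈ -0.33333)
s(U) = -U²/3
s(-6) + C(F, -6) = -⅓*(-6)² + (-7 + 22)/(-10 - 6) = -⅓*36 + 15/(-16) = -12 - 1/16*15 = -12 - 15/16 = -207/16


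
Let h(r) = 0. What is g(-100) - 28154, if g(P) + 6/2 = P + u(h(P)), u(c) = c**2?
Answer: -28257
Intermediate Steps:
g(P) = -3 + P (g(P) = -3 + (P + 0**2) = -3 + (P + 0) = -3 + P)
g(-100) - 28154 = (-3 - 100) - 28154 = -103 - 28154 = -28257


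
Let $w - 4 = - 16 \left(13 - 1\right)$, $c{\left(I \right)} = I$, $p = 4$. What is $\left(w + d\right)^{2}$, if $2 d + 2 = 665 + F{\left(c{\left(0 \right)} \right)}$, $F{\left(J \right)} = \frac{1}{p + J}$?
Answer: $\frac{1320201}{64} \approx 20628.0$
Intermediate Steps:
$F{\left(J \right)} = \frac{1}{4 + J}$
$w = -188$ ($w = 4 - 16 \left(13 - 1\right) = 4 - 192 = -188$)
$d = \frac{2653}{8}$ ($d = -1 + \frac{665 + \frac{1}{4 + 0}}{2} = -1 + \frac{665 + \frac{1}{4}}{2} = -1 + \frac{1}{2} \cdot \frac{2661}{4} = -1 + \frac{2661}{8} = \frac{2653}{8} \approx 331.63$)
$\left(w + d\right)^{2} = \left(-188 + \frac{2653}{8}\right)^{2} = \left(\frac{1149}{8}\right)^{2} = \frac{1320201}{64}$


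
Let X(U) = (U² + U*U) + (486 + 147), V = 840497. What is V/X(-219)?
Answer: 840497/96555 ≈ 8.7048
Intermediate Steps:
X(U) = 633 + 2*U² (X(U) = (U² + U²) + 633 = 2*U² + 633 = 633 + 2*U²)
V/X(-219) = 840497/(633 + 2*(-219)²) = 840497/(633 + 2*47961) = 840497/(633 + 95922) = 840497/96555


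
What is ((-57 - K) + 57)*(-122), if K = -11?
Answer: -1342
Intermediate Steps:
((-57 - K) + 57)*(-122) = ((-57 - 1*(-11)) + 57)*(-122) = ((-57 + 11) + 57)*(-122) = (-46 + 57)*(-122) = 11*(-122) = -1342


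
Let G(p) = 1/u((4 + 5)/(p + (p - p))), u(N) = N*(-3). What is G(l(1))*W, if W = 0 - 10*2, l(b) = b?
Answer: 20/27 ≈ 0.74074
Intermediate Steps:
u(N) = -3*N
G(p) = -p/27 (G(p) = 1/(-3*(4 + 5)/(p + (p - p))) = 1/(-27/(p + 0)) = 1/(-27/p) = -p/27)
W = -20 (W = 0 - 20 = -20)
G(l(1))*W = -1/27*1*(-20) = -1/27*(-20) = 20/27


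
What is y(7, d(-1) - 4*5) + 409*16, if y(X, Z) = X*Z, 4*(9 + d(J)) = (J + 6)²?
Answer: 25539/4 ≈ 6384.8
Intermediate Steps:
d(J) = -9 + (6 + J)²/4 (d(J) = -9 + (J + 6)²/4 = -9 + (6 + J)²/4)
y(7, d(-1) - 4*5) + 409*16 = 7*((¼)*(-1)*(12 - 1) - 4*5) + 409*16 = 7*((¼)*(-1)*11 - 20) + 6544 = 7*(-11/4 - 20) + 6544 = 7*(-91/4) + 6544 = -637/4 + 6544 = 25539/4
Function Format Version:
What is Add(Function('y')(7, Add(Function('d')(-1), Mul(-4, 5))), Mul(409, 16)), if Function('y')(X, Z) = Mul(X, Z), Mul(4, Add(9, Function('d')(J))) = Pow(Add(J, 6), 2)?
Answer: Rational(25539, 4) ≈ 6384.8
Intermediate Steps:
Function('d')(J) = Add(-9, Mul(Rational(1, 4), Pow(Add(6, J), 2))) (Function('d')(J) = Add(-9, Mul(Rational(1, 4), Pow(Add(J, 6), 2))) = Add(-9, Mul(Rational(1, 4), Pow(Add(6, J), 2))))
Add(Function('y')(7, Add(Function('d')(-1), Mul(-4, 5))), Mul(409, 16)) = Add(Mul(7, Add(Mul(Rational(1, 4), -1, Add(12, -1)), Mul(-4, 5))), Mul(409, 16)) = Add(Mul(7, Add(Mul(Rational(1, 4), -1, 11), -20)), 6544) = Add(Mul(7, Add(Rational(-11, 4), -20)), 6544) = Add(Mul(7, Rational(-91, 4)), 6544) = Add(Rational(-637, 4), 6544) = Rational(25539, 4)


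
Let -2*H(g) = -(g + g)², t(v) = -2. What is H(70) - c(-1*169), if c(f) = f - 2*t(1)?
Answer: 9965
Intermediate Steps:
c(f) = 4 + f (c(f) = f - 2*(-2) = f + 4 = 4 + f)
H(g) = 2*g² (H(g) = -(-1)*(g + g)²/2 = -(-1)*(2*g)²/2 = -(-1)*4*g²/2 = -(-2)*g² = 2*g²)
H(70) - c(-1*169) = 2*70² - (4 - 1*169) = 2*4900 - (4 - 169) = 9800 - 1*(-165) = 9800 + 165 = 9965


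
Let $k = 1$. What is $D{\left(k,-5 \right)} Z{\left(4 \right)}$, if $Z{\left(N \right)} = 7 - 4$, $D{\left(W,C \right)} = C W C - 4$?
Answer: $63$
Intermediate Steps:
$D{\left(W,C \right)} = -4 + W C^{2}$ ($D{\left(W,C \right)} = W C^{2} - 4 = -4 + W C^{2}$)
$Z{\left(N \right)} = 3$ ($Z{\left(N \right)} = 7 - 4 = 3$)
$D{\left(k,-5 \right)} Z{\left(4 \right)} = \left(-4 + 1 \left(-5\right)^{2}\right) 3 = \left(-4 + 1 \cdot 25\right) 3 = \left(-4 + 25\right) 3 = 21 \cdot 3 = 63$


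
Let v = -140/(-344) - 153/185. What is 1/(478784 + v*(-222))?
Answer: 215/102958609 ≈ 2.0882e-6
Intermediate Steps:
v = -6683/15910 (v = -140*(-1/344) - 153*1/185 = 35/86 - 153/185 = -6683/15910 ≈ -0.42005)
1/(478784 + v*(-222)) = 1/(478784 - 6683/15910*(-222)) = 1/(478784 + 20049/215) = 1/(102958609/215) = 215/102958609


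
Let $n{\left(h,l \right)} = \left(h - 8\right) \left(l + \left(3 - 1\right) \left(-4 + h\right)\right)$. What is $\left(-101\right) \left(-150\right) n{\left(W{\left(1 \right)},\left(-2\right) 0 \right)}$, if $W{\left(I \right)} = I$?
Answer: $636300$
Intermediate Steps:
$n{\left(h,l \right)} = \left(-8 + h\right) \left(-8 + l + 2 h\right)$ ($n{\left(h,l \right)} = \left(-8 + h\right) \left(l + 2 \left(-4 + h\right)\right) = \left(-8 + h\right) \left(l + \left(-8 + 2 h\right)\right) = \left(-8 + h\right) \left(-8 + l + 2 h\right)$)
$\left(-101\right) \left(-150\right) n{\left(W{\left(1 \right)},\left(-2\right) 0 \right)} = \left(-101\right) \left(-150\right) \left(64 - 24 - 8 \left(\left(-2\right) 0\right) + 2 \cdot 1^{2} + 1 \left(\left(-2\right) 0\right)\right) = 15150 \left(64 - 24 - 0 + 2 \cdot 1 + 1 \cdot 0\right) = 15150 \left(64 - 24 + 0 + 2 + 0\right) = 15150 \cdot 42 = 636300$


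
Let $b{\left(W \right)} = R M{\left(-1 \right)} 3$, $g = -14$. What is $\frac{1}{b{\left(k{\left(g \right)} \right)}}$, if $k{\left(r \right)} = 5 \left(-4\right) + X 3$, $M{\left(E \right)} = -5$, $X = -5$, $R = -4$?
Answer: $\frac{1}{60} \approx 0.016667$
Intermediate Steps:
$k{\left(r \right)} = -35$ ($k{\left(r \right)} = 5 \left(-4\right) - 15 = -20 - 15 = -35$)
$b{\left(W \right)} = 60$ ($b{\left(W \right)} = \left(-4\right) \left(-5\right) 3 = 20 \cdot 3 = 60$)
$\frac{1}{b{\left(k{\left(g \right)} \right)}} = \frac{1}{60}$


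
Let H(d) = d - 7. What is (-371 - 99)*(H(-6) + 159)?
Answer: -68620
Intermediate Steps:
H(d) = -7 + d
(-371 - 99)*(H(-6) + 159) = (-371 - 99)*((-7 - 6) + 159) = -470*(-13 + 159) = -470*146 = -68620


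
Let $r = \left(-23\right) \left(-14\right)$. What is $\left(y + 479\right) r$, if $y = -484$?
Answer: $-1610$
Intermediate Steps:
$r = 322$
$\left(y + 479\right) r = \left(-484 + 479\right) 322 = \left(-5\right) 322 = -1610$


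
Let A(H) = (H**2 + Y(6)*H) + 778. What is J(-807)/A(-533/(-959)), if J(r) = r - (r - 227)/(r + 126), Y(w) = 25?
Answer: -506377278281/496159290342 ≈ -1.0206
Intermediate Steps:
J(r) = r - (-227 + r)/(126 + r)
A(H) = 778 + H**2 + 25*H (A(H) = (H**2 + 25*H) + 778 = 778 + H**2 + 25*H)
J(-807)/A(-533/(-959)) = ((227 + (-807)**2 + 125*(-807))/(126 - 807))/(778 + (-533/(-959))**2 + 25*(-533/(-959))) = ((227 + 651249 - 100875)/(-681))/(778 + (-533*(-1/959))**2 + 25*(-533*(-1/959))) = (-1/681*550601)/(778 + (533/959)**2 + 25*(533/959)) = -550601/(681*(778 + 284089/919681 + 13325/959)) = -550601/(681*728574582/919681) = -550601/681*919681/728574582 = -506377278281/496159290342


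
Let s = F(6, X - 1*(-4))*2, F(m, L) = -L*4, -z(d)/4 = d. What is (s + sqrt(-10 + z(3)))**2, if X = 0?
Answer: (-32 + I*sqrt(22))**2 ≈ 1002.0 - 300.19*I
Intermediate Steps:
z(d) = -4*d
F(m, L) = -4*L
s = -32 (s = -4*(0 - 1*(-4))*2 = -4*(0 + 4)*2 = -4*4*2 = -16*2 = -32)
(s + sqrt(-10 + z(3)))**2 = (-32 + sqrt(-10 - 4*3))**2 = (-32 + sqrt(-10 - 12))**2 = (-32 + sqrt(-22))**2 = (-32 + I*sqrt(22))**2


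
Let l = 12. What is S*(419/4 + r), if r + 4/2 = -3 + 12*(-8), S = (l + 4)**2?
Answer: 960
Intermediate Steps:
S = 256 (S = (12 + 4)**2 = 16**2 = 256)
r = -101 (r = -2 + (-3 + 12*(-8)) = -2 + (-3 - 96) = -2 - 99 = -101)
S*(419/4 + r) = 256*(419/4 - 101) = 256*(15/4) = 960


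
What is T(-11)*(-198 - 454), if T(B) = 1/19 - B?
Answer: -136920/19 ≈ -7206.3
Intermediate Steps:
T(B) = 1/19 - B
T(-11)*(-198 - 454) = (1/19 - 1*(-11))*(-198 - 454) = (1/19 + 11)*(-652) = (210/19)*(-652) = -136920/19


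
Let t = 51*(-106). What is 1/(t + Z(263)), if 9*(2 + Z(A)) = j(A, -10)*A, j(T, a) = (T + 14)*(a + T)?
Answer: 9/18382631 ≈ 4.8959e-7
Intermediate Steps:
j(T, a) = (14 + T)*(T + a)
Z(A) = -2 + A*(-140 + A² + 4*A)/9 (Z(A) = -2 + ((A² + 14*A + 14*(-10) + A*(-10))*A)/9 = -2 + ((A² + 14*A - 140 - 10*A)*A)/9 = -2 + ((-140 + A² + 4*A)*A)/9 = -2 + (A*(-140 + A² + 4*A))/9 = -2 + A*(-140 + A² + 4*A)/9)
t = -5406
1/(t + Z(263)) = 1/(-5406 + (-2 + (⅑)*263*(-140 + 263² + 4*263))) = 1/(-5406 + (-2 + (⅑)*263*(-140 + 69169 + 1052))) = 1/(-5406 + (-2 + (⅑)*263*70081)) = 1/(-5406 + (-2 + 18431303/9)) = 1/(-5406 + 18431285/9) = 1/(18382631/9) = 9/18382631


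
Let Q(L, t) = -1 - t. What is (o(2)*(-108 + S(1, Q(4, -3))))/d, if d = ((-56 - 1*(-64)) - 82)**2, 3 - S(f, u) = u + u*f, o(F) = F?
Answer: -109/2738 ≈ -0.039810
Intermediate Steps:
S(f, u) = 3 - u - f*u (S(f, u) = 3 - (u + u*f) = 3 - (u + f*u) = 3 + (-u - f*u) = 3 - u - f*u)
d = 5476 (d = ((-56 + 64) - 82)**2 = (8 - 82)**2 = (-74)**2 = 5476)
(o(2)*(-108 + S(1, Q(4, -3))))/d = (2*(-108 + (3 - (-1 - 1*(-3)) - 1*1*(-1 - 1*(-3)))))/5476 = (2*(-108 + (3 - (-1 + 3) - 1*1*(-1 + 3))))*(1/5476) = (2*(-108 + (3 - 1*2 - 1*1*2)))*(1/5476) = (2*(-108 + (3 - 2 - 2)))*(1/5476) = (2*(-108 - 1))*(1/5476) = (2*(-109))*(1/5476) = -218*1/5476 = -109/2738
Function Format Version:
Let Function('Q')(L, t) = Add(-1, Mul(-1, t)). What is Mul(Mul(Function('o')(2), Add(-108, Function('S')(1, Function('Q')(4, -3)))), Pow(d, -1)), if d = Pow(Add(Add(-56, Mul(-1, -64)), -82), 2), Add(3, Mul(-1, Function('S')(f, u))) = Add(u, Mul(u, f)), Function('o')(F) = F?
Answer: Rational(-109, 2738) ≈ -0.039810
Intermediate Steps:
Function('S')(f, u) = Add(3, Mul(-1, u), Mul(-1, f, u)) (Function('S')(f, u) = Add(3, Mul(-1, Add(u, Mul(u, f)))) = Add(3, Mul(-1, Add(u, Mul(f, u)))) = Add(3, Add(Mul(-1, u), Mul(-1, f, u))) = Add(3, Mul(-1, u), Mul(-1, f, u)))
d = 5476 (d = Pow(Add(Add(-56, 64), -82), 2) = Pow(Add(8, -82), 2) = Pow(-74, 2) = 5476)
Mul(Mul(Function('o')(2), Add(-108, Function('S')(1, Function('Q')(4, -3)))), Pow(d, -1)) = Mul(Mul(2, Add(-108, Add(3, Mul(-1, Add(-1, Mul(-1, -3))), Mul(-1, 1, Add(-1, Mul(-1, -3)))))), Pow(5476, -1)) = Mul(Mul(2, Add(-108, Add(3, Mul(-1, Add(-1, 3)), Mul(-1, 1, Add(-1, 3))))), Rational(1, 5476)) = Mul(Mul(2, Add(-108, Add(3, Mul(-1, 2), Mul(-1, 1, 2)))), Rational(1, 5476)) = Mul(Mul(2, Add(-108, Add(3, -2, -2))), Rational(1, 5476)) = Mul(Mul(2, Add(-108, -1)), Rational(1, 5476)) = Mul(Mul(2, -109), Rational(1, 5476)) = Mul(-218, Rational(1, 5476)) = Rational(-109, 2738)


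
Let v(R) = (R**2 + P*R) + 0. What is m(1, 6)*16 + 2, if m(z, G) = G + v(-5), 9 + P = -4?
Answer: 1538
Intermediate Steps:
P = -13 (P = -9 - 4 = -13)
v(R) = R**2 - 13*R (v(R) = (R**2 - 13*R) + 0 = R**2 - 13*R)
m(z, G) = 90 + G (m(z, G) = G - 5*(-13 - 5) = G - 5*(-18) = G + 90 = 90 + G)
m(1, 6)*16 + 2 = (90 + 6)*16 + 2 = 96*16 + 2 = 1536 + 2 = 1538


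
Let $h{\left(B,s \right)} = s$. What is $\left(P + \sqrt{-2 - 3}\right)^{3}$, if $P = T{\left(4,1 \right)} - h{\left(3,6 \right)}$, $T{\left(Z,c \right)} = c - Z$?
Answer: $-594 + 238 i \sqrt{5} \approx -594.0 + 532.18 i$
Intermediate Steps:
$P = -9$ ($P = \left(1 - 4\right) - 6 = -3 - 6 = -9$)
$\left(P + \sqrt{-2 - 3}\right)^{3} = \left(-9 + \sqrt{-2 - 3}\right)^{3} = \left(-9 + \sqrt{-5}\right)^{3} = \left(-9 + i \sqrt{5}\right)^{3}$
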